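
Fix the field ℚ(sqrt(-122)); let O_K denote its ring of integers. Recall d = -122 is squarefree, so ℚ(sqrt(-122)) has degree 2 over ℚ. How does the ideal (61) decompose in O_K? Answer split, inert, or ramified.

ramified

Since -122 ≢ 1 mod 4, the ring of integers is ℤ[√-122] with discriminant 4·(-122) = -488.
61 divides disc(K) = -488, so 61 ramifies.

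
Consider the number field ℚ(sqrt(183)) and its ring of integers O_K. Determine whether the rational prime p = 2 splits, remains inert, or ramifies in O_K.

2 is ramified

d = 183 ≡ 3 (mod 4), so O_K = ℤ[√183] and disc(K) = 4d = 732.
Ramification test: 2 | 732. The prime 2 ramifies in K.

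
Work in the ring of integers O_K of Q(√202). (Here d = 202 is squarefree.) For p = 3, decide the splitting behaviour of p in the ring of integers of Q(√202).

d = 202 ≡ 2 (mod 4), so O_K = ℤ[√202] and disc(K) = 4d = 808.
Since gcd(3, 808) = 1 the prime 3 does not ramify.
(202/3) = 1^1 mod 3 = 1, giving Legendre symbol 1.
Legendre symbol 1 ⇒ 3 is split.

3 splits in O_K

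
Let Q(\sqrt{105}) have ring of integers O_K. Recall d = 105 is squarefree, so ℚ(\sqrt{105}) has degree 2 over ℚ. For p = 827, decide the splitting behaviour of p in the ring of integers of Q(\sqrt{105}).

105 mod 4 = 1, hence disc K = 105 and O_K = ℤ[(1+√105)/2].
Since gcd(827, 105) = 1 the prime 827 does not ramify.
Legendre symbol by Euler's criterion: (105/827) ≡ 105^413 ≡ 1 (mod 827), i.e. (105/827) = 1.
(105/827) = 1, so 827 splits.

p splits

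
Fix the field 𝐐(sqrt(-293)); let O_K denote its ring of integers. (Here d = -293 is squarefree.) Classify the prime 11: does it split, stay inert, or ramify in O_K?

splits completely

Since -293 ≢ 1 mod 4, the ring of integers is ℤ[√-293] with discriminant 4·(-293) = -1172.
disc(K) = -1172 is not divisible by 11; 11 is unramified.
Legendre symbol by Euler's criterion: (-293/11) ≡ (-293)^5 ≡ 1 (mod 11), i.e. (-293/11) = 1.
Legendre symbol 1 ⇒ 11 is split.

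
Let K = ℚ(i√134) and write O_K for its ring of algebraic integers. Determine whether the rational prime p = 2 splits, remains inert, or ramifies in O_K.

d = -134 ≡ 2 (mod 4), so O_K = ℤ[√-134] and disc(K) = 4d = -536.
disc(K) = -536 = 2·(-268), so p = 2 is ramified.

ramifies in O_K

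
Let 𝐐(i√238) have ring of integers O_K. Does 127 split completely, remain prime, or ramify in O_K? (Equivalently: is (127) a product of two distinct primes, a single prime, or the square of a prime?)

p splits

-238 mod 4 = 2, hence disc K = 4·(-238) = -952 and O_K = ℤ[√-238].
Since gcd(127, -952) = 1 the prime 127 does not ramify.
Compute (-238/127) via Euler: 16^((127-1)/2) mod 127 = 1, so (-238/127) = 1.
Legendre symbol 1 ⇒ 127 is split.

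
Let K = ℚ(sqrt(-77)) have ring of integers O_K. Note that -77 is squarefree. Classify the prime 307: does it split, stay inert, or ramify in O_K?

d = -77 ≡ 3 (mod 4), so O_K = ℤ[√-77] and disc(K) = 4d = -308.
Since gcd(307, -308) = 1 the prime 307 does not ramify.
Legendre symbol by Euler's criterion: (-77/307) ≡ (-77)^153 ≡ 306 (mod 307), i.e. (-77/307) = -1.
d is a non-residue mod p, hence 307 remains inert in O_K.

inert — (307) stays prime in O_K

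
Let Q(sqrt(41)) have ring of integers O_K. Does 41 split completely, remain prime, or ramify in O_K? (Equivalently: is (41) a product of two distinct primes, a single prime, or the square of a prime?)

ramifies in O_K

Since 41 ≡ 1 mod 4, the ring of integers is ℤ[(1+√41)/2] with discriminant 41.
41 divides disc(K) = 41, so 41 ramifies.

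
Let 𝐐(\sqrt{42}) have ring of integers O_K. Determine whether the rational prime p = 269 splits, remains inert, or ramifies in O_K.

inert

Since 42 ≢ 1 mod 4, the ring of integers is ℤ[√42] with discriminant 4·42 = 168.
disc(K) = 168 is not divisible by 269; 269 is unramified.
Euler's criterion: 42^134 mod 269 = 268. Thus (42|269) = -1.
(42/269) = -1, so 269 is inert.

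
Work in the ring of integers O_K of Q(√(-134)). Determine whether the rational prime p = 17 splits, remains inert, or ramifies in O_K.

split

d = -134 ≡ 2 (mod 4), so O_K = ℤ[√-134] and disc(K) = 4d = -536.
17 ∤ -536, so 17 is unramified.
Compute (-134/17) via Euler: 2^((17-1)/2) mod 17 = 1, so (-134/17) = 1.
d is a quadratic residue mod p, hence 17 splits in O_K.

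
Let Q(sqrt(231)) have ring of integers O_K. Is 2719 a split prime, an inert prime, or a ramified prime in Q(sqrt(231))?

Since 231 ≢ 1 mod 4, the ring of integers is ℤ[√231] with discriminant 4·231 = 924.
disc(K) = 924 is not divisible by 2719; 2719 is unramified.
Legendre symbol by Euler's criterion: (231/2719) ≡ 231^1359 ≡ 2718 (mod 2719), i.e. (231/2719) = -1.
(231/2719) = -1, so 2719 is inert.

2719 remains inert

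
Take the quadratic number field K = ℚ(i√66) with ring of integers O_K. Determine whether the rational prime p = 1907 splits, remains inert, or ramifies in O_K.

d = -66 ≡ 2 (mod 4), so O_K = ℤ[√-66] and disc(K) = 4d = -264.
Since gcd(1907, -264) = 1 the prime 1907 does not ramify.
Euler's criterion: (-66)^953 mod 1907 = 1906. Thus (-66|1907) = -1.
Legendre symbol -1 ⇒ 1907 is inert.

inert — (1907) stays prime in O_K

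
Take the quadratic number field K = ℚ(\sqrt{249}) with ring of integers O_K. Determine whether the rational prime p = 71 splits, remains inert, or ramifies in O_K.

splits completely

Since 249 ≡ 1 mod 4, the ring of integers is ℤ[(1+√249)/2] with discriminant 249.
71 ∤ 249, so 71 is unramified.
Euler's criterion: 249^35 mod 71 = 1. Thus (249|71) = 1.
Legendre symbol 1 ⇒ 71 is split.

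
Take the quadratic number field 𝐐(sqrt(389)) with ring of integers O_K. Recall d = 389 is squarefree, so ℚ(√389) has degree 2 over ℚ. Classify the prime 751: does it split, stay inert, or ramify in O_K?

d = 389 ≡ 1 (mod 4), so O_K = ℤ[(1+√389)/2] and disc(K) = d = 389.
Since gcd(751, 389) = 1 the prime 751 does not ramify.
(389/751) = 389^375 mod 751 = 750, giving Legendre symbol -1.
d is a non-residue mod p, hence 751 remains inert in O_K.

751 remains inert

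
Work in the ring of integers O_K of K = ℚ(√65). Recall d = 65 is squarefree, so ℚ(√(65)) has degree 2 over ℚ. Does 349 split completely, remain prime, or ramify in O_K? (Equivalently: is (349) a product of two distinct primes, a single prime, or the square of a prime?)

d = 65 ≡ 1 (mod 4), so O_K = ℤ[(1+√65)/2] and disc(K) = d = 65.
349 ∤ 65, so 349 is unramified.
Compute (65/349) via Euler: 65^((349-1)/2) mod 349 = 348, so (65/349) = -1.
d is a non-residue mod p, hence 349 remains inert in O_K.

349 remains inert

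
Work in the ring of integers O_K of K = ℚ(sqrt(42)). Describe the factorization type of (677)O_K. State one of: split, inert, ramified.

inert — (677) stays prime in O_K

Since 42 ≢ 1 mod 4, the ring of integers is ℤ[√42] with discriminant 4·42 = 168.
677 ∤ 168, so 677 is unramified.
Euler's criterion: 42^338 mod 677 = 676. Thus (42|677) = -1.
d is a non-residue mod p, hence 677 remains inert in O_K.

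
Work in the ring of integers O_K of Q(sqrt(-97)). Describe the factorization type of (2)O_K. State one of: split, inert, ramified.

Since -97 ≢ 1 mod 4, the ring of integers is ℤ[√-97] with discriminant 4·(-97) = -388.
2 divides disc(K) = -388, so 2 ramifies.

ramified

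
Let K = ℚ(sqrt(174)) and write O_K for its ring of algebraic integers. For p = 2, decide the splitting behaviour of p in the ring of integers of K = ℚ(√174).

174 mod 4 = 2, hence disc K = 4·174 = 696 and O_K = ℤ[√174].
2 divides disc(K) = 696, so 2 ramifies.

2 is ramified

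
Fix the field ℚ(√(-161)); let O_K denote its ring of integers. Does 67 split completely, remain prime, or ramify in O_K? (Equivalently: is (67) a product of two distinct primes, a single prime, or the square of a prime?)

split — (67) = 𝔭₁𝔭₂ with 𝔭₁ ≠ 𝔭₂

-161 mod 4 = 3, hence disc K = 4·(-161) = -644 and O_K = ℤ[√-161].
disc(K) = -644 is not divisible by 67; 67 is unramified.
(-161/67) = 40^33 mod 67 = 1, giving Legendre symbol 1.
(-161/67) = 1, so 67 splits.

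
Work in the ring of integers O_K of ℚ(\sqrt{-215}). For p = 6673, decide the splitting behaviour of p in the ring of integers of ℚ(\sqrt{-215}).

d = -215 ≡ 1 (mod 4), so O_K = ℤ[(1+√-215)/2] and disc(K) = d = -215.
6673 ∤ -215, so 6673 is unramified.
Legendre symbol by Euler's criterion: (-215/6673) ≡ (-215)^3336 ≡ 1 (mod 6673), i.e. (-215/6673) = 1.
(-215/6673) = 1, so 6673 splits.

p splits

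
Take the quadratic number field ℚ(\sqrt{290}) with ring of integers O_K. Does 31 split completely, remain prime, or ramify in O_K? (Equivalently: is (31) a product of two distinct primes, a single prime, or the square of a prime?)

290 mod 4 = 2, hence disc K = 4·290 = 1160 and O_K = ℤ[√290].
31 ∤ 1160, so 31 is unramified.
Compute (290/31) via Euler: 11^((31-1)/2) mod 31 = 30, so (290/31) = -1.
d is a non-residue mod p, hence 31 remains inert in O_K.

p is inert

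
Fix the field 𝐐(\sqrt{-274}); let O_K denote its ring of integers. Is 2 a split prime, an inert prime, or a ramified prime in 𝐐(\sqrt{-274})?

ramifies in O_K

d = -274 ≡ 2 (mod 4), so O_K = ℤ[√-274] and disc(K) = 4d = -1096.
Ramification test: 2 | -1096. The prime 2 ramifies in K.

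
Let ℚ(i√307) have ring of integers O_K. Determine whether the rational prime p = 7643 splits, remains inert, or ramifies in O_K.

d = -307 ≡ 1 (mod 4), so O_K = ℤ[(1+√-307)/2] and disc(K) = d = -307.
Since gcd(7643, -307) = 1 the prime 7643 does not ramify.
Compute (-307/7643) via Euler: 7336^((7643-1)/2) mod 7643 = 1, so (-307/7643) = 1.
d is a quadratic residue mod p, hence 7643 splits in O_K.

split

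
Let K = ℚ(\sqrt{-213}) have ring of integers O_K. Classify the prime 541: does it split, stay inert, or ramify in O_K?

541 remains inert

Since -213 ≢ 1 mod 4, the ring of integers is ℤ[√-213] with discriminant 4·(-213) = -852.
541 ∤ -852, so 541 is unramified.
Compute (-213/541) via Euler: 328^((541-1)/2) mod 541 = 540, so (-213/541) = -1.
d is a non-residue mod p, hence 541 remains inert in O_K.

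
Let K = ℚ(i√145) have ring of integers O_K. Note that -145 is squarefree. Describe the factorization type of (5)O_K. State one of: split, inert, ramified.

-145 mod 4 = 3, hence disc K = 4·(-145) = -580 and O_K = ℤ[√-145].
Ramification test: 5 | -580. The prime 5 ramifies in K.

ramified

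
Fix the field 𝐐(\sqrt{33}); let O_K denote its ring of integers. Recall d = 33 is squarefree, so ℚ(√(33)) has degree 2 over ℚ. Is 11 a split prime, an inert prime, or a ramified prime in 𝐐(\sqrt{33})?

p ramifies

Since 33 ≡ 1 mod 4, the ring of integers is ℤ[(1+√33)/2] with discriminant 33.
Ramification test: 11 | 33. The prime 11 ramifies in K.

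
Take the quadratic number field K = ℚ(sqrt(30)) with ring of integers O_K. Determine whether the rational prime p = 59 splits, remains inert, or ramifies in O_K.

p is inert

d = 30 ≡ 2 (mod 4), so O_K = ℤ[√30] and disc(K) = 4d = 120.
Since gcd(59, 120) = 1 the prime 59 does not ramify.
Legendre symbol by Euler's criterion: (30/59) ≡ 30^29 ≡ 58 (mod 59), i.e. (30/59) = -1.
Legendre symbol -1 ⇒ 59 is inert.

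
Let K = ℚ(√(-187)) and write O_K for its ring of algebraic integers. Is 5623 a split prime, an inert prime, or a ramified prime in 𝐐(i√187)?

inert — (5623) stays prime in O_K

Since -187 ≡ 1 mod 4, the ring of integers is ℤ[(1+√-187)/2] with discriminant -187.
Since gcd(5623, -187) = 1 the prime 5623 does not ramify.
Compute (-187/5623) via Euler: 5436^((5623-1)/2) mod 5623 = 5622, so (-187/5623) = -1.
(-187/5623) = -1, so 5623 is inert.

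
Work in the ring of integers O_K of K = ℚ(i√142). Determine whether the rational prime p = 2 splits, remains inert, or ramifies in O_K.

-142 mod 4 = 2, hence disc K = 4·(-142) = -568 and O_K = ℤ[√-142].
2 divides disc(K) = -568, so 2 ramifies.

2 is ramified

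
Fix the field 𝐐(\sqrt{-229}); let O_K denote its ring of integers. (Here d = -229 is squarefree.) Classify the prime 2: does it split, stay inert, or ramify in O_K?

Since -229 ≢ 1 mod 4, the ring of integers is ℤ[√-229] with discriminant 4·(-229) = -916.
Ramification test: 2 | -916. The prime 2 ramifies in K.

2 is ramified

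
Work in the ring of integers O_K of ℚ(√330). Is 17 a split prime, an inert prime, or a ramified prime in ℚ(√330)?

330 mod 4 = 2, hence disc K = 4·330 = 1320 and O_K = ℤ[√330].
Since gcd(17, 1320) = 1 the prime 17 does not ramify.
Compute (330/17) via Euler: 7^((17-1)/2) mod 17 = 16, so (330/17) = -1.
(330/17) = -1, so 17 is inert.

remains prime (inert)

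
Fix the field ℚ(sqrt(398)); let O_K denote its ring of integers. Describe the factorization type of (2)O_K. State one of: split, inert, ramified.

d = 398 ≡ 2 (mod 4), so O_K = ℤ[√398] and disc(K) = 4d = 1592.
disc(K) = 1592 = 2·796, so p = 2 is ramified.

2 is ramified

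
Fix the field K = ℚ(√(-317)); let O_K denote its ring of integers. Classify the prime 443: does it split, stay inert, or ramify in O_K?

443 splits in O_K

Since -317 ≢ 1 mod 4, the ring of integers is ℤ[√-317] with discriminant 4·(-317) = -1268.
443 ∤ -1268, so 443 is unramified.
Euler's criterion: (-317)^221 mod 443 = 1. Thus (-317|443) = 1.
(-317/443) = 1, so 443 splits.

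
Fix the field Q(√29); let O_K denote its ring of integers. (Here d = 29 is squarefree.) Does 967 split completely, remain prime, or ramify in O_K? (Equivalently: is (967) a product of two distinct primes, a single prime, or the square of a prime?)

d = 29 ≡ 1 (mod 4), so O_K = ℤ[(1+√29)/2] and disc(K) = d = 29.
disc(K) = 29 is not divisible by 967; 967 is unramified.
Legendre symbol by Euler's criterion: (29/967) ≡ 29^483 ≡ 966 (mod 967), i.e. (29/967) = -1.
(29/967) = -1, so 967 is inert.

remains prime (inert)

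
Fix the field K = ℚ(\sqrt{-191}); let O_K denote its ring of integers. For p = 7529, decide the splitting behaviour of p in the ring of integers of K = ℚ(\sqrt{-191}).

split — (7529) = 𝔭₁𝔭₂ with 𝔭₁ ≠ 𝔭₂

d = -191 ≡ 1 (mod 4), so O_K = ℤ[(1+√-191)/2] and disc(K) = d = -191.
disc(K) = -191 is not divisible by 7529; 7529 is unramified.
Compute (-191/7529) via Euler: 7338^((7529-1)/2) mod 7529 = 1, so (-191/7529) = 1.
d is a quadratic residue mod p, hence 7529 splits in O_K.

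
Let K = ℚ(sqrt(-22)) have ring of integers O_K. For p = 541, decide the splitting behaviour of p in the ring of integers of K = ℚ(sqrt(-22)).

Since -22 ≢ 1 mod 4, the ring of integers is ℤ[√-22] with discriminant 4·(-22) = -88.
541 ∤ -88, so 541 is unramified.
Euler's criterion: (-22)^270 mod 541 = 1. Thus (-22|541) = 1.
Legendre symbol 1 ⇒ 541 is split.

split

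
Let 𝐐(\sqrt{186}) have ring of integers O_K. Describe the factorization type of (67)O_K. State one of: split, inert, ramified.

67 remains inert

186 mod 4 = 2, hence disc K = 4·186 = 744 and O_K = ℤ[√186].
67 ∤ 744, so 67 is unramified.
Legendre symbol by Euler's criterion: (186/67) ≡ 186^33 ≡ 66 (mod 67), i.e. (186/67) = -1.
d is a non-residue mod p, hence 67 remains inert in O_K.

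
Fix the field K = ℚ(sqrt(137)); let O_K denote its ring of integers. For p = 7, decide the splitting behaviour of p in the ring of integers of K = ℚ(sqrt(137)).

137 mod 4 = 1, hence disc K = 137 and O_K = ℤ[(1+√137)/2].
Since gcd(7, 137) = 1 the prime 7 does not ramify.
Compute (137/7) via Euler: 4^((7-1)/2) mod 7 = 1, so (137/7) = 1.
d is a quadratic residue mod p, hence 7 splits in O_K.

split — (7) = 𝔭₁𝔭₂ with 𝔭₁ ≠ 𝔭₂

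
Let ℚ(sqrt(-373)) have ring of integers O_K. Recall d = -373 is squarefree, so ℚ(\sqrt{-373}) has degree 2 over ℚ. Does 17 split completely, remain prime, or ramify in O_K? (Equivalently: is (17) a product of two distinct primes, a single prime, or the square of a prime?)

split — (17) = 𝔭₁𝔭₂ with 𝔭₁ ≠ 𝔭₂

Since -373 ≢ 1 mod 4, the ring of integers is ℤ[√-373] with discriminant 4·(-373) = -1492.
disc(K) = -1492 is not divisible by 17; 17 is unramified.
Legendre symbol by Euler's criterion: (-373/17) ≡ (-373)^8 ≡ 1 (mod 17), i.e. (-373/17) = 1.
d is a quadratic residue mod p, hence 17 splits in O_K.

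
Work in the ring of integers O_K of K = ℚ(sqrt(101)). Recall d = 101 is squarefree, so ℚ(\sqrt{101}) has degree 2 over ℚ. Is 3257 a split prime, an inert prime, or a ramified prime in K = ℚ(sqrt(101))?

Since 101 ≡ 1 mod 4, the ring of integers is ℤ[(1+√101)/2] with discriminant 101.
Since gcd(3257, 101) = 1 the prime 3257 does not ramify.
(101/3257) = 101^1628 mod 3257 = 1, giving Legendre symbol 1.
d is a quadratic residue mod p, hence 3257 splits in O_K.

3257 splits in O_K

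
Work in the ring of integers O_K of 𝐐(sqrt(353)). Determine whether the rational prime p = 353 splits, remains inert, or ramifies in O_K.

ramifies in O_K

353 mod 4 = 1, hence disc K = 353 and O_K = ℤ[(1+√353)/2].
Ramification test: 353 | 353. The prime 353 ramifies in K.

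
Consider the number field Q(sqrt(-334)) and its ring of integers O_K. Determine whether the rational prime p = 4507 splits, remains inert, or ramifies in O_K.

d = -334 ≡ 2 (mod 4), so O_K = ℤ[√-334] and disc(K) = 4d = -1336.
Since gcd(4507, -1336) = 1 the prime 4507 does not ramify.
Euler's criterion: (-334)^2253 mod 4507 = 1. Thus (-334|4507) = 1.
(-334/4507) = 1, so 4507 splits.

split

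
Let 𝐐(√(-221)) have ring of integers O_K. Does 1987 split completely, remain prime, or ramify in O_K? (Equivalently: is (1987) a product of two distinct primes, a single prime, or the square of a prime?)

Since -221 ≢ 1 mod 4, the ring of integers is ℤ[√-221] with discriminant 4·(-221) = -884.
Since gcd(1987, -884) = 1 the prime 1987 does not ramify.
(-221/1987) = 1766^993 mod 1987 = 1, giving Legendre symbol 1.
(-221/1987) = 1, so 1987 splits.

splits completely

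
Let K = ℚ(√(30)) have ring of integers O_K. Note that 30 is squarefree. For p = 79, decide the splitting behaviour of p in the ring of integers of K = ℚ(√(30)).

remains prime (inert)

Since 30 ≢ 1 mod 4, the ring of integers is ℤ[√30] with discriminant 4·30 = 120.
Since gcd(79, 120) = 1 the prime 79 does not ramify.
Compute (30/79) via Euler: 30^((79-1)/2) mod 79 = 78, so (30/79) = -1.
Legendre symbol -1 ⇒ 79 is inert.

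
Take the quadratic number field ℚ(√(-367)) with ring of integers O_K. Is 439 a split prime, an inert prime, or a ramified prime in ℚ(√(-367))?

d = -367 ≡ 1 (mod 4), so O_K = ℤ[(1+√-367)/2] and disc(K) = d = -367.
disc(K) = -367 is not divisible by 439; 439 is unramified.
(-367/439) = 72^219 mod 439 = 1, giving Legendre symbol 1.
Legendre symbol 1 ⇒ 439 is split.

split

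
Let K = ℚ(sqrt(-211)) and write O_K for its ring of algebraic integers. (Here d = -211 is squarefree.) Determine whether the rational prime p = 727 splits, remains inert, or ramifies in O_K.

Since -211 ≡ 1 mod 4, the ring of integers is ℤ[(1+√-211)/2] with discriminant -211.
Since gcd(727, -211) = 1 the prime 727 does not ramify.
Compute (-211/727) via Euler: 516^((727-1)/2) mod 727 = 726, so (-211/727) = -1.
(-211/727) = -1, so 727 is inert.

727 remains inert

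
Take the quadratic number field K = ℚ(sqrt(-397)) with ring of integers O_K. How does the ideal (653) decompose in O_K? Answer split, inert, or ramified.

split

Since -397 ≢ 1 mod 4, the ring of integers is ℤ[√-397] with discriminant 4·(-397) = -1588.
disc(K) = -1588 is not divisible by 653; 653 is unramified.
Euler's criterion: (-397)^326 mod 653 = 1. Thus (-397|653) = 1.
Legendre symbol 1 ⇒ 653 is split.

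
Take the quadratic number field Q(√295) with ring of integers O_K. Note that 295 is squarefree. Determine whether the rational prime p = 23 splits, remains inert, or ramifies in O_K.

remains prime (inert)

Since 295 ≢ 1 mod 4, the ring of integers is ℤ[√295] with discriminant 4·295 = 1180.
disc(K) = 1180 is not divisible by 23; 23 is unramified.
Euler's criterion: 295^11 mod 23 = 22. Thus (295|23) = -1.
(295/23) = -1, so 23 is inert.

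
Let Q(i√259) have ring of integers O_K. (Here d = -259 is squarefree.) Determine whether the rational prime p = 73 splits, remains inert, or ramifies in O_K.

d = -259 ≡ 1 (mod 4), so O_K = ℤ[(1+√-259)/2] and disc(K) = d = -259.
Since gcd(73, -259) = 1 the prime 73 does not ramify.
(-259/73) = 33^36 mod 73 = 72, giving Legendre symbol -1.
(-259/73) = -1, so 73 is inert.

inert — (73) stays prime in O_K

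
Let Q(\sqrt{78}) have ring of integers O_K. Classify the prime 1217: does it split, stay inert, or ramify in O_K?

Since 78 ≢ 1 mod 4, the ring of integers is ℤ[√78] with discriminant 4·78 = 312.
disc(K) = 312 is not divisible by 1217; 1217 is unramified.
Euler's criterion: 78^608 mod 1217 = 1. Thus (78|1217) = 1.
d is a quadratic residue mod p, hence 1217 splits in O_K.

splits completely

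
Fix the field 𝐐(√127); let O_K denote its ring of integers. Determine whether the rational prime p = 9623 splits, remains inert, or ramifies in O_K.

127 mod 4 = 3, hence disc K = 4·127 = 508 and O_K = ℤ[√127].
Since gcd(9623, 508) = 1 the prime 9623 does not ramify.
Compute (127/9623) via Euler: 127^((9623-1)/2) mod 9623 = 9622, so (127/9623) = -1.
Legendre symbol -1 ⇒ 9623 is inert.

p is inert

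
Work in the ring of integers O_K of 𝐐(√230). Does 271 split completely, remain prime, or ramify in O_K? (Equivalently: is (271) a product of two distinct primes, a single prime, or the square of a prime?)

Since 230 ≢ 1 mod 4, the ring of integers is ℤ[√230] with discriminant 4·230 = 920.
271 ∤ 920, so 271 is unramified.
Legendre symbol by Euler's criterion: (230/271) ≡ 230^135 ≡ 270 (mod 271), i.e. (230/271) = -1.
d is a non-residue mod p, hence 271 remains inert in O_K.

271 remains inert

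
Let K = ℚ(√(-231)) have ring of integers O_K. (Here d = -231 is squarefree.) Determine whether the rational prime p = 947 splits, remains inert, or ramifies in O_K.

inert — (947) stays prime in O_K

-231 mod 4 = 1, hence disc K = -231 and O_K = ℤ[(1+√-231)/2].
Since gcd(947, -231) = 1 the prime 947 does not ramify.
(-231/947) = 716^473 mod 947 = 946, giving Legendre symbol -1.
Legendre symbol -1 ⇒ 947 is inert.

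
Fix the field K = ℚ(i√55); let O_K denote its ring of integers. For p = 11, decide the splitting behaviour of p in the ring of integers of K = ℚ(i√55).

ramifies in O_K

d = -55 ≡ 1 (mod 4), so O_K = ℤ[(1+√-55)/2] and disc(K) = d = -55.
disc(K) = -55 = 11·(-5), so p = 11 is ramified.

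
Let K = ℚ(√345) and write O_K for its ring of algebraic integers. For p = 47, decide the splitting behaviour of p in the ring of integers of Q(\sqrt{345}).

d = 345 ≡ 1 (mod 4), so O_K = ℤ[(1+√345)/2] and disc(K) = d = 345.
47 ∤ 345, so 47 is unramified.
Euler's criterion: 345^23 mod 47 = 1. Thus (345|47) = 1.
d is a quadratic residue mod p, hence 47 splits in O_K.

split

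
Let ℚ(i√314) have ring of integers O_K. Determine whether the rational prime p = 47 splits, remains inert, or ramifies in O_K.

Since -314 ≢ 1 mod 4, the ring of integers is ℤ[√-314] with discriminant 4·(-314) = -1256.
disc(K) = -1256 is not divisible by 47; 47 is unramified.
(-314/47) = 15^23 mod 47 = 46, giving Legendre symbol -1.
(-314/47) = -1, so 47 is inert.

inert — (47) stays prime in O_K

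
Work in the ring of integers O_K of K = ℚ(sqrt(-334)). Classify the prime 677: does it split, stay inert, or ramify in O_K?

remains prime (inert)

d = -334 ≡ 2 (mod 4), so O_K = ℤ[√-334] and disc(K) = 4d = -1336.
677 ∤ -1336, so 677 is unramified.
Legendre symbol by Euler's criterion: (-334/677) ≡ (-334)^338 ≡ 676 (mod 677), i.e. (-334/677) = -1.
(-334/677) = -1, so 677 is inert.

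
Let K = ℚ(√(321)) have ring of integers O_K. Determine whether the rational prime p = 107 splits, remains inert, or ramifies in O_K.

ramifies in O_K

d = 321 ≡ 1 (mod 4), so O_K = ℤ[(1+√321)/2] and disc(K) = d = 321.
107 divides disc(K) = 321, so 107 ramifies.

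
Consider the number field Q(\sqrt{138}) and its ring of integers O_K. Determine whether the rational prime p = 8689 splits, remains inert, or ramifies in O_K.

d = 138 ≡ 2 (mod 4), so O_K = ℤ[√138] and disc(K) = 4d = 552.
disc(K) = 552 is not divisible by 8689; 8689 is unramified.
Legendre symbol by Euler's criterion: (138/8689) ≡ 138^4344 ≡ 1 (mod 8689), i.e. (138/8689) = 1.
(138/8689) = 1, so 8689 splits.

split — (8689) = 𝔭₁𝔭₂ with 𝔭₁ ≠ 𝔭₂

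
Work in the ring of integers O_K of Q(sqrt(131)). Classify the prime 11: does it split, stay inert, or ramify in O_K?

remains prime (inert)

Since 131 ≢ 1 mod 4, the ring of integers is ℤ[√131] with discriminant 4·131 = 524.
Since gcd(11, 524) = 1 the prime 11 does not ramify.
Compute (131/11) via Euler: 10^((11-1)/2) mod 11 = 10, so (131/11) = -1.
d is a non-residue mod p, hence 11 remains inert in O_K.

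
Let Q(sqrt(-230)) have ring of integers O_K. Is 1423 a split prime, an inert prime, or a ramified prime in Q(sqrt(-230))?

split — (1423) = 𝔭₁𝔭₂ with 𝔭₁ ≠ 𝔭₂

Since -230 ≢ 1 mod 4, the ring of integers is ℤ[√-230] with discriminant 4·(-230) = -920.
1423 ∤ -920, so 1423 is unramified.
(-230/1423) = 1193^711 mod 1423 = 1, giving Legendre symbol 1.
d is a quadratic residue mod p, hence 1423 splits in O_K.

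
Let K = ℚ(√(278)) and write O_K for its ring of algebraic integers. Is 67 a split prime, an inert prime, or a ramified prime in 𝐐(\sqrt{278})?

Since 278 ≢ 1 mod 4, the ring of integers is ℤ[√278] with discriminant 4·278 = 1112.
67 ∤ 1112, so 67 is unramified.
Euler's criterion: 278^33 mod 67 = 1. Thus (278|67) = 1.
(278/67) = 1, so 67 splits.

p splits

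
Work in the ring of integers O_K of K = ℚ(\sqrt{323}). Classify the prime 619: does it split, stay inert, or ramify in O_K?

323 mod 4 = 3, hence disc K = 4·323 = 1292 and O_K = ℤ[√323].
Since gcd(619, 1292) = 1 the prime 619 does not ramify.
(323/619) = 323^309 mod 619 = 1, giving Legendre symbol 1.
(323/619) = 1, so 619 splits.

split — (619) = 𝔭₁𝔭₂ with 𝔭₁ ≠ 𝔭₂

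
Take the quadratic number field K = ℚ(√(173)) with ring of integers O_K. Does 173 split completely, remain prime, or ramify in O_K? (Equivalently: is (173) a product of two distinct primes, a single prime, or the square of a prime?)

p ramifies

173 mod 4 = 1, hence disc K = 173 and O_K = ℤ[(1+√173)/2].
disc(K) = 173 = 173·1, so p = 173 is ramified.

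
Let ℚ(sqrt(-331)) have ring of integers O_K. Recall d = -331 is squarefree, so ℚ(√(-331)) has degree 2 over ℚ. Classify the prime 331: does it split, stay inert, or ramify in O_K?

d = -331 ≡ 1 (mod 4), so O_K = ℤ[(1+√-331)/2] and disc(K) = d = -331.
331 divides disc(K) = -331, so 331 ramifies.

ramified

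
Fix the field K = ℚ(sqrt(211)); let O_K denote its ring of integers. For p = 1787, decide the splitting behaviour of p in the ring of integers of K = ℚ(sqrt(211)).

Since 211 ≢ 1 mod 4, the ring of integers is ℤ[√211] with discriminant 4·211 = 844.
Since gcd(1787, 844) = 1 the prime 1787 does not ramify.
Legendre symbol by Euler's criterion: (211/1787) ≡ 211^893 ≡ 1786 (mod 1787), i.e. (211/1787) = -1.
d is a non-residue mod p, hence 1787 remains inert in O_K.

inert — (1787) stays prime in O_K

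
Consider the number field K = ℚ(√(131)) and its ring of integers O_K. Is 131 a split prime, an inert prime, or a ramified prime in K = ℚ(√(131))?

131 mod 4 = 3, hence disc K = 4·131 = 524 and O_K = ℤ[√131].
131 divides disc(K) = 524, so 131 ramifies.

ramified — (131) = 𝔭²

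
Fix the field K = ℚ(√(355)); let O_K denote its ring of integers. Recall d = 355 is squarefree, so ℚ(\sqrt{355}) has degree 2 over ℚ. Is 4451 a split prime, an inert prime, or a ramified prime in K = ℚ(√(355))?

355 mod 4 = 3, hence disc K = 4·355 = 1420 and O_K = ℤ[√355].
disc(K) = 1420 is not divisible by 4451; 4451 is unramified.
Euler's criterion: 355^2225 mod 4451 = 4450. Thus (355|4451) = -1.
Legendre symbol -1 ⇒ 4451 is inert.

4451 remains inert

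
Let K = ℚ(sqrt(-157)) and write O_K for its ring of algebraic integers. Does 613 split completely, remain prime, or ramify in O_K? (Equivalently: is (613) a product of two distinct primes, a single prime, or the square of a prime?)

inert

d = -157 ≡ 3 (mod 4), so O_K = ℤ[√-157] and disc(K) = 4d = -628.
Since gcd(613, -628) = 1 the prime 613 does not ramify.
(-157/613) = 456^306 mod 613 = 612, giving Legendre symbol -1.
Legendre symbol -1 ⇒ 613 is inert.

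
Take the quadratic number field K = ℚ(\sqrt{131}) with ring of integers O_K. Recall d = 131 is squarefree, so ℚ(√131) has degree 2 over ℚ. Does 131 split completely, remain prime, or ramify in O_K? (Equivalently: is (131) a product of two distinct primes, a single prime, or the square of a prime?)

ramified — (131) = 𝔭²

Since 131 ≢ 1 mod 4, the ring of integers is ℤ[√131] with discriminant 4·131 = 524.
131 divides disc(K) = 524, so 131 ramifies.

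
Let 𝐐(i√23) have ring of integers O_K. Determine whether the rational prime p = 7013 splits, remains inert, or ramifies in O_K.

d = -23 ≡ 1 (mod 4), so O_K = ℤ[(1+√-23)/2] and disc(K) = d = -23.
7013 ∤ -23, so 7013 is unramified.
Legendre symbol by Euler's criterion: (-23/7013) ≡ (-23)^3506 ≡ 7012 (mod 7013), i.e. (-23/7013) = -1.
Legendre symbol -1 ⇒ 7013 is inert.

remains prime (inert)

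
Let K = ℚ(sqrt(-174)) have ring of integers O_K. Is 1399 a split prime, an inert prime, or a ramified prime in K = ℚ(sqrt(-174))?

Since -174 ≢ 1 mod 4, the ring of integers is ℤ[√-174] with discriminant 4·(-174) = -696.
disc(K) = -696 is not divisible by 1399; 1399 is unramified.
(-174/1399) = 1225^699 mod 1399 = 1, giving Legendre symbol 1.
Legendre symbol 1 ⇒ 1399 is split.

p splits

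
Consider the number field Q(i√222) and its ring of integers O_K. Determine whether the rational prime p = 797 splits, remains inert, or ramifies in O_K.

Since -222 ≢ 1 mod 4, the ring of integers is ℤ[√-222] with discriminant 4·(-222) = -888.
797 ∤ -888, so 797 is unramified.
Legendre symbol by Euler's criterion: (-222/797) ≡ (-222)^398 ≡ 796 (mod 797), i.e. (-222/797) = -1.
Legendre symbol -1 ⇒ 797 is inert.

p is inert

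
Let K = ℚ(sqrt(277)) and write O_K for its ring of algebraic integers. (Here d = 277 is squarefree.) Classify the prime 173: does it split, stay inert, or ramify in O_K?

Since 277 ≡ 1 mod 4, the ring of integers is ℤ[(1+√277)/2] with discriminant 277.
173 ∤ 277, so 173 is unramified.
Euler's criterion: 277^86 mod 173 = 172. Thus (277|173) = -1.
(277/173) = -1, so 173 is inert.

p is inert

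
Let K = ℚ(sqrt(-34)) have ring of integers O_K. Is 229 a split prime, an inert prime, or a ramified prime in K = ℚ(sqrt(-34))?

-34 mod 4 = 2, hence disc K = 4·(-34) = -136 and O_K = ℤ[√-34].
disc(K) = -136 is not divisible by 229; 229 is unramified.
Legendre symbol by Euler's criterion: (-34/229) ≡ (-34)^114 ≡ 228 (mod 229), i.e. (-34/229) = -1.
d is a non-residue mod p, hence 229 remains inert in O_K.

remains prime (inert)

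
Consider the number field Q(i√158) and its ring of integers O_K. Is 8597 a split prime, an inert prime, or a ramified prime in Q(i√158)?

Since -158 ≢ 1 mod 4, the ring of integers is ℤ[√-158] with discriminant 4·(-158) = -632.
8597 ∤ -632, so 8597 is unramified.
(-158/8597) = 8439^4298 mod 8597 = 8596, giving Legendre symbol -1.
(-158/8597) = -1, so 8597 is inert.

inert — (8597) stays prime in O_K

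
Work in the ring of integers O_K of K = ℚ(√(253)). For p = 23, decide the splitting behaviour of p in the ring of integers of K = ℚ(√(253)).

Since 253 ≡ 1 mod 4, the ring of integers is ℤ[(1+√253)/2] with discriminant 253.
23 divides disc(K) = 253, so 23 ramifies.

23 is ramified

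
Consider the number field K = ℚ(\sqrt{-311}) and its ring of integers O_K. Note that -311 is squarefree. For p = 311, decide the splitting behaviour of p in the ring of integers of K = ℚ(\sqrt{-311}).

-311 mod 4 = 1, hence disc K = -311 and O_K = ℤ[(1+√-311)/2].
311 divides disc(K) = -311, so 311 ramifies.

311 is ramified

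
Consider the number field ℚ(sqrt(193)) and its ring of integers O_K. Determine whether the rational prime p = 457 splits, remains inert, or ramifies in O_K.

inert

d = 193 ≡ 1 (mod 4), so O_K = ℤ[(1+√193)/2] and disc(K) = d = 193.
457 ∤ 193, so 457 is unramified.
Euler's criterion: 193^228 mod 457 = 456. Thus (193|457) = -1.
Legendre symbol -1 ⇒ 457 is inert.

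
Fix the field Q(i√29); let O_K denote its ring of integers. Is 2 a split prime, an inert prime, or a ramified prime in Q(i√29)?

d = -29 ≡ 3 (mod 4), so O_K = ℤ[√-29] and disc(K) = 4d = -116.
Ramification test: 2 | -116. The prime 2 ramifies in K.

ramified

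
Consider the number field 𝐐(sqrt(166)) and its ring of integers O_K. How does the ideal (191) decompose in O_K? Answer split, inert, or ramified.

d = 166 ≡ 2 (mod 4), so O_K = ℤ[√166] and disc(K) = 4d = 664.
191 ∤ 664, so 191 is unramified.
Compute (166/191) via Euler: 166^((191-1)/2) mod 191 = 190, so (166/191) = -1.
d is a non-residue mod p, hence 191 remains inert in O_K.

191 remains inert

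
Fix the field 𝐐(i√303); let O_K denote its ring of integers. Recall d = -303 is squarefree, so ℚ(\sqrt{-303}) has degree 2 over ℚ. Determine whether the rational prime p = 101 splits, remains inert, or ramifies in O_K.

d = -303 ≡ 1 (mod 4), so O_K = ℤ[(1+√-303)/2] and disc(K) = d = -303.
disc(K) = -303 = 101·(-3), so p = 101 is ramified.

p ramifies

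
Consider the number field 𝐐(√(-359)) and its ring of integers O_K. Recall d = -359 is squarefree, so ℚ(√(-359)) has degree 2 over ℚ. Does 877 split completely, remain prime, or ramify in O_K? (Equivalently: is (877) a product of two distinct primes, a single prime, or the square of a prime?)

inert

Since -359 ≡ 1 mod 4, the ring of integers is ℤ[(1+√-359)/2] with discriminant -359.
Since gcd(877, -359) = 1 the prime 877 does not ramify.
(-359/877) = 518^438 mod 877 = 876, giving Legendre symbol -1.
(-359/877) = -1, so 877 is inert.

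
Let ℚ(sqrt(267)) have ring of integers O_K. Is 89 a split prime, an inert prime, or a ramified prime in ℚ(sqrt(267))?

p ramifies

Since 267 ≢ 1 mod 4, the ring of integers is ℤ[√267] with discriminant 4·267 = 1068.
disc(K) = 1068 = 89·12, so p = 89 is ramified.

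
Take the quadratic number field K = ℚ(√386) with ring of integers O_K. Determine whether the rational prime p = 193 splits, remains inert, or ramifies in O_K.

Since 386 ≢ 1 mod 4, the ring of integers is ℤ[√386] with discriminant 4·386 = 1544.
193 divides disc(K) = 1544, so 193 ramifies.

ramified — (193) = 𝔭²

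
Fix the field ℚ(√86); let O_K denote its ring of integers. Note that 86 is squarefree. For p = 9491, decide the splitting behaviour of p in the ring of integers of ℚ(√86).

86 mod 4 = 2, hence disc K = 4·86 = 344 and O_K = ℤ[√86].
disc(K) = 344 is not divisible by 9491; 9491 is unramified.
Compute (86/9491) via Euler: 86^((9491-1)/2) mod 9491 = 1, so (86/9491) = 1.
d is a quadratic residue mod p, hence 9491 splits in O_K.

9491 splits in O_K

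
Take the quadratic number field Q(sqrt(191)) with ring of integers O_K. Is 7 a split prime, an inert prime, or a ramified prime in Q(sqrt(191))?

split — (7) = 𝔭₁𝔭₂ with 𝔭₁ ≠ 𝔭₂

Since 191 ≢ 1 mod 4, the ring of integers is ℤ[√191] with discriminant 4·191 = 764.
7 ∤ 764, so 7 is unramified.
Legendre symbol by Euler's criterion: (191/7) ≡ 191^3 ≡ 1 (mod 7), i.e. (191/7) = 1.
Legendre symbol 1 ⇒ 7 is split.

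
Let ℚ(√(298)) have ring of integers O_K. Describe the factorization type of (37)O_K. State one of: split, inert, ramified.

298 mod 4 = 2, hence disc K = 4·298 = 1192 and O_K = ℤ[√298].
37 ∤ 1192, so 37 is unramified.
Euler's criterion: 298^18 mod 37 = 36. Thus (298|37) = -1.
(298/37) = -1, so 37 is inert.

inert — (37) stays prime in O_K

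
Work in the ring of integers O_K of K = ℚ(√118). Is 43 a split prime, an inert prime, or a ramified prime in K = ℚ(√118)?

d = 118 ≡ 2 (mod 4), so O_K = ℤ[√118] and disc(K) = 4d = 472.
Since gcd(43, 472) = 1 the prime 43 does not ramify.
(118/43) = 32^21 mod 43 = 42, giving Legendre symbol -1.
(118/43) = -1, so 43 is inert.

43 remains inert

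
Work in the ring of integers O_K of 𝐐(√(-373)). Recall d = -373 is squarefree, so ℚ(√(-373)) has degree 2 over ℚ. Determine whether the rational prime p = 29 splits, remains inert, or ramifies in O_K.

Since -373 ≢ 1 mod 4, the ring of integers is ℤ[√-373] with discriminant 4·(-373) = -1492.
29 ∤ -1492, so 29 is unramified.
Compute (-373/29) via Euler: 4^((29-1)/2) mod 29 = 1, so (-373/29) = 1.
(-373/29) = 1, so 29 splits.

splits completely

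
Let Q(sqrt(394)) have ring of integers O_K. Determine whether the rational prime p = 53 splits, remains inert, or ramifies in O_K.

d = 394 ≡ 2 (mod 4), so O_K = ℤ[√394] and disc(K) = 4d = 1576.
Since gcd(53, 1576) = 1 the prime 53 does not ramify.
(394/53) = 23^26 mod 53 = 52, giving Legendre symbol -1.
(394/53) = -1, so 53 is inert.

inert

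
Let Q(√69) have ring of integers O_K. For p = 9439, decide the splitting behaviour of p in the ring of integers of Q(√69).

Since 69 ≡ 1 mod 4, the ring of integers is ℤ[(1+√69)/2] with discriminant 69.
Since gcd(9439, 69) = 1 the prime 9439 does not ramify.
(69/9439) = 69^4719 mod 9439 = 1, giving Legendre symbol 1.
d is a quadratic residue mod p, hence 9439 splits in O_K.

split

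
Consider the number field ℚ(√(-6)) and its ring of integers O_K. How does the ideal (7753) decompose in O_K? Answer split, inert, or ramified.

-6 mod 4 = 2, hence disc K = 4·(-6) = -24 and O_K = ℤ[√-6].
Since gcd(7753, -24) = 1 the prime 7753 does not ramify.
(-6/7753) = 7747^3876 mod 7753 = 1, giving Legendre symbol 1.
d is a quadratic residue mod p, hence 7753 splits in O_K.

split — (7753) = 𝔭₁𝔭₂ with 𝔭₁ ≠ 𝔭₂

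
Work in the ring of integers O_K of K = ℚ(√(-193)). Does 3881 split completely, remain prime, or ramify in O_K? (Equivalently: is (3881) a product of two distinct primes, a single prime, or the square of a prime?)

split — (3881) = 𝔭₁𝔭₂ with 𝔭₁ ≠ 𝔭₂

d = -193 ≡ 3 (mod 4), so O_K = ℤ[√-193] and disc(K) = 4d = -772.
3881 ∤ -772, so 3881 is unramified.
Euler's criterion: (-193)^1940 mod 3881 = 1. Thus (-193|3881) = 1.
d is a quadratic residue mod p, hence 3881 splits in O_K.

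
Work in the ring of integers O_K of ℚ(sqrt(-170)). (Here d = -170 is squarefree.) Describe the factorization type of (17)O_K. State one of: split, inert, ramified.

p ramifies

d = -170 ≡ 2 (mod 4), so O_K = ℤ[√-170] and disc(K) = 4d = -680.
Ramification test: 17 | -680. The prime 17 ramifies in K.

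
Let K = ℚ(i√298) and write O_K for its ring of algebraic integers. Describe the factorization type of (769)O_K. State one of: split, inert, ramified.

-298 mod 4 = 2, hence disc K = 4·(-298) = -1192 and O_K = ℤ[√-298].
769 ∤ -1192, so 769 is unramified.
Compute (-298/769) via Euler: 471^((769-1)/2) mod 769 = 1, so (-298/769) = 1.
Legendre symbol 1 ⇒ 769 is split.

p splits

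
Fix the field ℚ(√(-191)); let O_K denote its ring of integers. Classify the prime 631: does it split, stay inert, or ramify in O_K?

Since -191 ≡ 1 mod 4, the ring of integers is ℤ[(1+√-191)/2] with discriminant -191.
disc(K) = -191 is not divisible by 631; 631 is unramified.
Legendre symbol by Euler's criterion: (-191/631) ≡ (-191)^315 ≡ 630 (mod 631), i.e. (-191/631) = -1.
d is a non-residue mod p, hence 631 remains inert in O_K.

remains prime (inert)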